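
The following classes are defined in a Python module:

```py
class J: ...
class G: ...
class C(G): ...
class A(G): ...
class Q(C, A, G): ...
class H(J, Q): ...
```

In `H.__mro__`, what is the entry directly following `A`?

L[H] = H + merge(L[J], L[Q], [J Q])
  take J:  [J object] + [Q C A G object] + [J Q]
  take Q:  [object] + [Q C A G object] + [Q]
  take C:  [object] + [C A G object]
  take A:  [object] + [A G object]
  take G:  [object] + [G object]
  take object:  [object] + [object]
MRO: H J Q C A G object
A is at position 4; next is G.

G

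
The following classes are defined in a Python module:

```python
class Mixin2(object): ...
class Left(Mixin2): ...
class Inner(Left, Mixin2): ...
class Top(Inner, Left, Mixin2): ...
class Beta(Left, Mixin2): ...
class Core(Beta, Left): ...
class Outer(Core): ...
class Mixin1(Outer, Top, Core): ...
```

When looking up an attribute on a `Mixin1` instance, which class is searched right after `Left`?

Mixin2

L[Mixin1] = Mixin1 + merge(L[Outer], L[Top], L[Core], [Outer Top Core])
  take Outer:  [Outer Core Beta Left Mixin2 object] + [Top Inner Left Mixin2 object] + [Core Beta Left Mixin2 object] + [Outer Top Core]
  take Top:  [Core Beta Left Mixin2 object] + [Top Inner Left Mixin2 object] + [Core Beta Left Mixin2 object] + [Top Core]
  take Core:  [Core Beta Left Mixin2 object] + [Inner Left Mixin2 object] + [Core Beta Left Mixin2 object] + [Core]
  take Beta:  [Beta Left Mixin2 object] + [Inner Left Mixin2 object] + [Beta Left Mixin2 object]
  take Inner:  [Left Mixin2 object] + [Inner Left Mixin2 object] + [Left Mixin2 object]
  take Left:  [Left Mixin2 object] + [Left Mixin2 object] + [Left Mixin2 object]
  take Mixin2:  [Mixin2 object] + [Mixin2 object] + [Mixin2 object]
  take object:  [object] + [object] + [object]
MRO: Mixin1 Outer Top Core Beta Inner Left Mixin2 object
Left is at position 6; next is Mixin2.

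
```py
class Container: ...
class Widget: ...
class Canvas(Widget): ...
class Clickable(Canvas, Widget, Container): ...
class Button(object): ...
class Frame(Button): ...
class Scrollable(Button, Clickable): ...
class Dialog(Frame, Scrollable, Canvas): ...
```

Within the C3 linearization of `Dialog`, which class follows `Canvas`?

Widget

L[Dialog] = Dialog + merge(L[Frame], L[Scrollable], L[Canvas], [Frame Scrollable Canvas])
  take Frame:  [Frame Button object] + [Scrollable Button Clickable Canvas Widget Container object] + [Canvas Widget object] + [Frame Scrollable Canvas]
  take Scrollable:  [Button object] + [Scrollable Button Clickable Canvas Widget Container object] + [Canvas Widget object] + [Scrollable Canvas]
  take Button:  [Button object] + [Button Clickable Canvas Widget Container object] + [Canvas Widget object] + [Canvas]
  take Clickable:  [object] + [Clickable Canvas Widget Container object] + [Canvas Widget object] + [Canvas]
  take Canvas:  [object] + [Canvas Widget Container object] + [Canvas Widget object] + [Canvas]
  take Widget:  [object] + [Widget Container object] + [Widget object]
  take Container:  [object] + [Container object] + [object]
  take object:  [object] + [object] + [object]
MRO: Dialog Frame Scrollable Button Clickable Canvas Widget Container object
Canvas is at position 5; next is Widget.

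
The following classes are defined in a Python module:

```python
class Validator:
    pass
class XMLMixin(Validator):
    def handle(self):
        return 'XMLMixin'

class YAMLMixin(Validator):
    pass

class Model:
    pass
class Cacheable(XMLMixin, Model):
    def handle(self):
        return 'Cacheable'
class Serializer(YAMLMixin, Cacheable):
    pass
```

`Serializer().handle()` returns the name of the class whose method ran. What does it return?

Cacheable

L[Serializer] = Serializer + merge(L[YAMLMixin], L[Cacheable], [YAMLMixin Cacheable])
  take YAMLMixin:  [YAMLMixin Validator object] + [Cacheable XMLMixin Validator Model object] + [YAMLMixin Cacheable]
  take Cacheable:  [Validator object] + [Cacheable XMLMixin Validator Model object] + [Cacheable]
  take XMLMixin:  [Validator object] + [XMLMixin Validator Model object]
  take Validator:  [Validator object] + [Validator Model object]
  take Model:  [object] + [Model object]
  take object:  [object] + [object]
MRO: Serializer YAMLMixin Cacheable XMLMixin Validator Model object
handle is defined in: Cacheable, XMLMixin. First along the MRO is Cacheable.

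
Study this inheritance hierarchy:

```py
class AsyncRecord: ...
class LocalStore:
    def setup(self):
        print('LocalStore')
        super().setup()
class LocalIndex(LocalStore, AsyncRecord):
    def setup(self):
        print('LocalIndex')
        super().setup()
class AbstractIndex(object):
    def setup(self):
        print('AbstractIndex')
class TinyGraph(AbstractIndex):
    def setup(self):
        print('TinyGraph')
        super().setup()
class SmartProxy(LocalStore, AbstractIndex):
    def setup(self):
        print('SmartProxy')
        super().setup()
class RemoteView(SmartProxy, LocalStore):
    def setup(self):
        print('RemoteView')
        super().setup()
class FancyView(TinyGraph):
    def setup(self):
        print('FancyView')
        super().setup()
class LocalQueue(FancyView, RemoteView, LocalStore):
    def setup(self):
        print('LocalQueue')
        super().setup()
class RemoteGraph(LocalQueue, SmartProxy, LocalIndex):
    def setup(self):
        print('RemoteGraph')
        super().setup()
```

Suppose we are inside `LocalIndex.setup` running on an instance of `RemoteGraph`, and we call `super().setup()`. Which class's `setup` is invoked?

L[RemoteGraph] = RemoteGraph + merge(L[LocalQueue], L[SmartProxy], L[LocalIndex], [LocalQueue SmartProxy LocalIndex])
  take LocalQueue:  [LocalQueue FancyView TinyGraph RemoteView SmartProxy LocalStore AbstractIndex object] + [SmartProxy LocalStore AbstractIndex object] + [LocalIndex LocalStore AsyncRecord object] + [LocalQueue SmartProxy LocalIndex]
  take FancyView:  [FancyView TinyGraph RemoteView SmartProxy LocalStore AbstractIndex object] + [SmartProxy LocalStore AbstractIndex object] + [LocalIndex LocalStore AsyncRecord object] + [SmartProxy LocalIndex]
  take TinyGraph:  [TinyGraph RemoteView SmartProxy LocalStore AbstractIndex object] + [SmartProxy LocalStore AbstractIndex object] + [LocalIndex LocalStore AsyncRecord object] + [SmartProxy LocalIndex]
  take RemoteView:  [RemoteView SmartProxy LocalStore AbstractIndex object] + [SmartProxy LocalStore AbstractIndex object] + [LocalIndex LocalStore AsyncRecord object] + [SmartProxy LocalIndex]
  take SmartProxy:  [SmartProxy LocalStore AbstractIndex object] + [SmartProxy LocalStore AbstractIndex object] + [LocalIndex LocalStore AsyncRecord object] + [SmartProxy LocalIndex]
  take LocalIndex:  [LocalStore AbstractIndex object] + [LocalStore AbstractIndex object] + [LocalIndex LocalStore AsyncRecord object] + [LocalIndex]
  take LocalStore:  [LocalStore AbstractIndex object] + [LocalStore AbstractIndex object] + [LocalStore AsyncRecord object]
  take AbstractIndex:  [AbstractIndex object] + [AbstractIndex object] + [AsyncRecord object]
  take AsyncRecord:  [object] + [object] + [AsyncRecord object]
  take object:  [object] + [object] + [object]
MRO: RemoteGraph LocalQueue FancyView TinyGraph RemoteView SmartProxy LocalIndex LocalStore AbstractIndex AsyncRecord object
super() in LocalIndex.setup on a RemoteGraph instance goes to the class after LocalIndex in RemoteGraph's MRO: LocalStore.

LocalStore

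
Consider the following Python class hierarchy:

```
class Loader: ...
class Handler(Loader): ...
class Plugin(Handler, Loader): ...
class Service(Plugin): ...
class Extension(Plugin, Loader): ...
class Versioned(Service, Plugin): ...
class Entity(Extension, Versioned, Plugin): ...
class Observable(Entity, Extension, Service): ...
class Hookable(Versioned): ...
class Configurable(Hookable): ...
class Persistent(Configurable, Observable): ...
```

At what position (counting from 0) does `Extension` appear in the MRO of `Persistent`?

5

L[Persistent] = Persistent + merge(L[Configurable], L[Observable], [Configurable Observable])
  take Configurable:  [Configurable Hookable Versioned Service Plugin Handler Loader object] + [Observable Entity Extension Versioned Service Plugin Handler Loader object] + [Configurable Observable]
  take Hookable:  [Hookable Versioned Service Plugin Handler Loader object] + [Observable Entity Extension Versioned Service Plugin Handler Loader object] + [Observable]
  take Observable:  [Versioned Service Plugin Handler Loader object] + [Observable Entity Extension Versioned Service Plugin Handler Loader object] + [Observable]
  take Entity:  [Versioned Service Plugin Handler Loader object] + [Entity Extension Versioned Service Plugin Handler Loader object]
  take Extension:  [Versioned Service Plugin Handler Loader object] + [Extension Versioned Service Plugin Handler Loader object]
  take Versioned:  [Versioned Service Plugin Handler Loader object] + [Versioned Service Plugin Handler Loader object]
  take Service:  [Service Plugin Handler Loader object] + [Service Plugin Handler Loader object]
  take Plugin:  [Plugin Handler Loader object] + [Plugin Handler Loader object]
  take Handler:  [Handler Loader object] + [Handler Loader object]
  take Loader:  [Loader object] + [Loader object]
  take object:  [object] + [object]
MRO: Persistent Configurable Hookable Observable Entity Extension Versioned Service Plugin Handler Loader object
Extension sits at index 5.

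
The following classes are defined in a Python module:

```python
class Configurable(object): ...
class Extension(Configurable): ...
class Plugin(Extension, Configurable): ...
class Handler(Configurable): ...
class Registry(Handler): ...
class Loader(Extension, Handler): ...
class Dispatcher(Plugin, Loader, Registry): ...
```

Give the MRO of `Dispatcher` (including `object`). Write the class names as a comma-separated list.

Dispatcher, Plugin, Loader, Extension, Registry, Handler, Configurable, object

L[Dispatcher] = Dispatcher + merge(L[Plugin], L[Loader], L[Registry], [Plugin Loader Registry])
  take Plugin:  [Plugin Extension Configurable object] + [Loader Extension Handler Configurable object] + [Registry Handler Configurable object] + [Plugin Loader Registry]
  take Loader:  [Extension Configurable object] + [Loader Extension Handler Configurable object] + [Registry Handler Configurable object] + [Loader Registry]
  take Extension:  [Extension Configurable object] + [Extension Handler Configurable object] + [Registry Handler Configurable object] + [Registry]
  take Registry:  [Configurable object] + [Handler Configurable object] + [Registry Handler Configurable object] + [Registry]
  take Handler:  [Configurable object] + [Handler Configurable object] + [Handler Configurable object]
  take Configurable:  [Configurable object] + [Configurable object] + [Configurable object]
  take object:  [object] + [object] + [object]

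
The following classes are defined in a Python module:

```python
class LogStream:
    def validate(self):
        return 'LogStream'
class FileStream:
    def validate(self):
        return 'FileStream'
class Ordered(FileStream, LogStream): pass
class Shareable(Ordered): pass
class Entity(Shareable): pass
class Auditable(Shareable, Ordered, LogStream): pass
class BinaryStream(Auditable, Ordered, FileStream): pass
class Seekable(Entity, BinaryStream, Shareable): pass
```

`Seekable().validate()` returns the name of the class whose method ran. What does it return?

FileStream

L[Seekable] = Seekable + merge(L[Entity], L[BinaryStream], L[Shareable], [Entity BinaryStream Shareable])
  take Entity:  [Entity Shareable Ordered FileStream LogStream object] + [BinaryStream Auditable Shareable Ordered FileStream LogStream object] + [Shareable Ordered FileStream LogStream object] + [Entity BinaryStream Shareable]
  take BinaryStream:  [Shareable Ordered FileStream LogStream object] + [BinaryStream Auditable Shareable Ordered FileStream LogStream object] + [Shareable Ordered FileStream LogStream object] + [BinaryStream Shareable]
  take Auditable:  [Shareable Ordered FileStream LogStream object] + [Auditable Shareable Ordered FileStream LogStream object] + [Shareable Ordered FileStream LogStream object] + [Shareable]
  take Shareable:  [Shareable Ordered FileStream LogStream object] + [Shareable Ordered FileStream LogStream object] + [Shareable Ordered FileStream LogStream object] + [Shareable]
  take Ordered:  [Ordered FileStream LogStream object] + [Ordered FileStream LogStream object] + [Ordered FileStream LogStream object]
  take FileStream:  [FileStream LogStream object] + [FileStream LogStream object] + [FileStream LogStream object]
  take LogStream:  [LogStream object] + [LogStream object] + [LogStream object]
  take object:  [object] + [object] + [object]
MRO: Seekable Entity BinaryStream Auditable Shareable Ordered FileStream LogStream object
validate is defined in: FileStream, LogStream. First along the MRO is FileStream.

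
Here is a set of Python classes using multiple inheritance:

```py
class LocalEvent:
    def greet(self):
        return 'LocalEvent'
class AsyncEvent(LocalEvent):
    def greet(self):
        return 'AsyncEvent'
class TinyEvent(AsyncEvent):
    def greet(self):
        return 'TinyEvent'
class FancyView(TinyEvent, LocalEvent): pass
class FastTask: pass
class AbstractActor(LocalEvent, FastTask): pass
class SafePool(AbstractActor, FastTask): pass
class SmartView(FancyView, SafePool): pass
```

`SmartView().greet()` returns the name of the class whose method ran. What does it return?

TinyEvent

L[SmartView] = SmartView + merge(L[FancyView], L[SafePool], [FancyView SafePool])
  take FancyView:  [FancyView TinyEvent AsyncEvent LocalEvent object] + [SafePool AbstractActor LocalEvent FastTask object] + [FancyView SafePool]
  take TinyEvent:  [TinyEvent AsyncEvent LocalEvent object] + [SafePool AbstractActor LocalEvent FastTask object] + [SafePool]
  take AsyncEvent:  [AsyncEvent LocalEvent object] + [SafePool AbstractActor LocalEvent FastTask object] + [SafePool]
  take SafePool:  [LocalEvent object] + [SafePool AbstractActor LocalEvent FastTask object] + [SafePool]
  take AbstractActor:  [LocalEvent object] + [AbstractActor LocalEvent FastTask object]
  take LocalEvent:  [LocalEvent object] + [LocalEvent FastTask object]
  take FastTask:  [object] + [FastTask object]
  take object:  [object] + [object]
MRO: SmartView FancyView TinyEvent AsyncEvent SafePool AbstractActor LocalEvent FastTask object
greet is defined in: AsyncEvent, LocalEvent, TinyEvent. First along the MRO is TinyEvent.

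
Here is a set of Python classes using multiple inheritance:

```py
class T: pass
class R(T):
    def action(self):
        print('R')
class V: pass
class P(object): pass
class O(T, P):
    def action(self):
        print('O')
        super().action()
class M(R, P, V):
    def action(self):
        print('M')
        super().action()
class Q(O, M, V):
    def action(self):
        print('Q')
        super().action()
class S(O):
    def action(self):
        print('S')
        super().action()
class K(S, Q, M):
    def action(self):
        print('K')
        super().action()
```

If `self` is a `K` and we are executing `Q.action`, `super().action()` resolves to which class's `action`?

L[K] = K + merge(L[S], L[Q], L[M], [S Q M])
  take S:  [S O T P object] + [Q O M R T P V object] + [M R T P V object] + [S Q M]
  take Q:  [O T P object] + [Q O M R T P V object] + [M R T P V object] + [Q M]
  take O:  [O T P object] + [O M R T P V object] + [M R T P V object] + [M]
  take M:  [T P object] + [M R T P V object] + [M R T P V object] + [M]
  take R:  [T P object] + [R T P V object] + [R T P V object]
  take T:  [T P object] + [T P V object] + [T P V object]
  take P:  [P object] + [P V object] + [P V object]
  take V:  [object] + [V object] + [V object]
  take object:  [object] + [object] + [object]
MRO: K S Q O M R T P V object
super() in Q.action on a K instance goes to the class after Q in K's MRO: O.

O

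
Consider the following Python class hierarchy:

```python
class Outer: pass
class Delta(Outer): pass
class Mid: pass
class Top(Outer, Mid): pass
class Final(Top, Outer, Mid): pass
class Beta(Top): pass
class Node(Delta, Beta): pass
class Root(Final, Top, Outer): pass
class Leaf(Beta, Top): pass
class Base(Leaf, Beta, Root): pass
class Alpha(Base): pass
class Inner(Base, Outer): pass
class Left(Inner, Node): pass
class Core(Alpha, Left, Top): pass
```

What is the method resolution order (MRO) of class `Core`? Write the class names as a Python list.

[Core, Alpha, Left, Inner, Base, Leaf, Node, Delta, Beta, Root, Final, Top, Outer, Mid, object]

L[Core] = Core + merge(L[Alpha], L[Left], L[Top], [Alpha Left Top])
  take Alpha:  [Alpha Base Leaf Beta Root Final Top Outer Mid object] + [Left Inner Base Leaf Node Delta Beta Root Final Top Outer Mid object] + [Top Outer Mid object] + [Alpha Left Top]
  take Left:  [Base Leaf Beta Root Final Top Outer Mid object] + [Left Inner Base Leaf Node Delta Beta Root Final Top Outer Mid object] + [Top Outer Mid object] + [Left Top]
  take Inner:  [Base Leaf Beta Root Final Top Outer Mid object] + [Inner Base Leaf Node Delta Beta Root Final Top Outer Mid object] + [Top Outer Mid object] + [Top]
  take Base:  [Base Leaf Beta Root Final Top Outer Mid object] + [Base Leaf Node Delta Beta Root Final Top Outer Mid object] + [Top Outer Mid object] + [Top]
  take Leaf:  [Leaf Beta Root Final Top Outer Mid object] + [Leaf Node Delta Beta Root Final Top Outer Mid object] + [Top Outer Mid object] + [Top]
  take Node:  [Beta Root Final Top Outer Mid object] + [Node Delta Beta Root Final Top Outer Mid object] + [Top Outer Mid object] + [Top]
  take Delta:  [Beta Root Final Top Outer Mid object] + [Delta Beta Root Final Top Outer Mid object] + [Top Outer Mid object] + [Top]
  take Beta:  [Beta Root Final Top Outer Mid object] + [Beta Root Final Top Outer Mid object] + [Top Outer Mid object] + [Top]
  take Root:  [Root Final Top Outer Mid object] + [Root Final Top Outer Mid object] + [Top Outer Mid object] + [Top]
  take Final:  [Final Top Outer Mid object] + [Final Top Outer Mid object] + [Top Outer Mid object] + [Top]
  take Top:  [Top Outer Mid object] + [Top Outer Mid object] + [Top Outer Mid object] + [Top]
  take Outer:  [Outer Mid object] + [Outer Mid object] + [Outer Mid object]
  take Mid:  [Mid object] + [Mid object] + [Mid object]
  take object:  [object] + [object] + [object]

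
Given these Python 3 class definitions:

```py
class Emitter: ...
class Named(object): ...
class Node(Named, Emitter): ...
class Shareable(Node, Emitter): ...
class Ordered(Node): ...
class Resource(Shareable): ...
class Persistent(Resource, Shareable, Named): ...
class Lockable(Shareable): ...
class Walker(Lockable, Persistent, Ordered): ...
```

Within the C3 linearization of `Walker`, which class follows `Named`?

L[Walker] = Walker + merge(L[Lockable], L[Persistent], L[Ordered], [Lockable Persistent Ordered])
  take Lockable:  [Lockable Shareable Node Named Emitter object] + [Persistent Resource Shareable Node Named Emitter object] + [Ordered Node Named Emitter object] + [Lockable Persistent Ordered]
  take Persistent:  [Shareable Node Named Emitter object] + [Persistent Resource Shareable Node Named Emitter object] + [Ordered Node Named Emitter object] + [Persistent Ordered]
  take Resource:  [Shareable Node Named Emitter object] + [Resource Shareable Node Named Emitter object] + [Ordered Node Named Emitter object] + [Ordered]
  take Shareable:  [Shareable Node Named Emitter object] + [Shareable Node Named Emitter object] + [Ordered Node Named Emitter object] + [Ordered]
  take Ordered:  [Node Named Emitter object] + [Node Named Emitter object] + [Ordered Node Named Emitter object] + [Ordered]
  take Node:  [Node Named Emitter object] + [Node Named Emitter object] + [Node Named Emitter object]
  take Named:  [Named Emitter object] + [Named Emitter object] + [Named Emitter object]
  take Emitter:  [Emitter object] + [Emitter object] + [Emitter object]
  take object:  [object] + [object] + [object]
MRO: Walker Lockable Persistent Resource Shareable Ordered Node Named Emitter object
Named is at position 7; next is Emitter.

Emitter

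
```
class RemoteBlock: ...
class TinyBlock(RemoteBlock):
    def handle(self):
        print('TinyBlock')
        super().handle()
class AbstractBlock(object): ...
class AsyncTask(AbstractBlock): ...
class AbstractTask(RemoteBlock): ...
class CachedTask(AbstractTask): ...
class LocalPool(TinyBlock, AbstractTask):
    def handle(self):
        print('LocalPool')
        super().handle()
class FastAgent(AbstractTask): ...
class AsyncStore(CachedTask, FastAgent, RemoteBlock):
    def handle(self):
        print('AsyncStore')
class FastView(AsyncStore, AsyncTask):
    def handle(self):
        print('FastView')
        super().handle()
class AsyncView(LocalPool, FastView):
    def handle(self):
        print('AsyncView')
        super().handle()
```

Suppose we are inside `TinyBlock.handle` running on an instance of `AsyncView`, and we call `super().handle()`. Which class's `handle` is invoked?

FastView

L[AsyncView] = AsyncView + merge(L[LocalPool], L[FastView], [LocalPool FastView])
  take LocalPool:  [LocalPool TinyBlock AbstractTask RemoteBlock object] + [FastView AsyncStore CachedTask FastAgent AbstractTask RemoteBlock AsyncTask AbstractBlock object] + [LocalPool FastView]
  take TinyBlock:  [TinyBlock AbstractTask RemoteBlock object] + [FastView AsyncStore CachedTask FastAgent AbstractTask RemoteBlock AsyncTask AbstractBlock object] + [FastView]
  take FastView:  [AbstractTask RemoteBlock object] + [FastView AsyncStore CachedTask FastAgent AbstractTask RemoteBlock AsyncTask AbstractBlock object] + [FastView]
  take AsyncStore:  [AbstractTask RemoteBlock object] + [AsyncStore CachedTask FastAgent AbstractTask RemoteBlock AsyncTask AbstractBlock object]
  take CachedTask:  [AbstractTask RemoteBlock object] + [CachedTask FastAgent AbstractTask RemoteBlock AsyncTask AbstractBlock object]
  take FastAgent:  [AbstractTask RemoteBlock object] + [FastAgent AbstractTask RemoteBlock AsyncTask AbstractBlock object]
  take AbstractTask:  [AbstractTask RemoteBlock object] + [AbstractTask RemoteBlock AsyncTask AbstractBlock object]
  take RemoteBlock:  [RemoteBlock object] + [RemoteBlock AsyncTask AbstractBlock object]
  take AsyncTask:  [object] + [AsyncTask AbstractBlock object]
  take AbstractBlock:  [object] + [AbstractBlock object]
  take object:  [object] + [object]
MRO: AsyncView LocalPool TinyBlock FastView AsyncStore CachedTask FastAgent AbstractTask RemoteBlock AsyncTask AbstractBlock object
super() in TinyBlock.handle on a AsyncView instance goes to the class after TinyBlock in AsyncView's MRO: FastView.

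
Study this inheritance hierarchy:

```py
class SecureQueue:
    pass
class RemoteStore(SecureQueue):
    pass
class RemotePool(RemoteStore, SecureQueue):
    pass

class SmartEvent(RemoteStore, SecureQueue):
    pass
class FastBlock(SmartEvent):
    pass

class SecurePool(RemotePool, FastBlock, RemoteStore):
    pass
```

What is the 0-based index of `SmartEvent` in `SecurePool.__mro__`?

3

L[SecurePool] = SecurePool + merge(L[RemotePool], L[FastBlock], L[RemoteStore], [RemotePool FastBlock RemoteStore])
  take RemotePool:  [RemotePool RemoteStore SecureQueue object] + [FastBlock SmartEvent RemoteStore SecureQueue object] + [RemoteStore SecureQueue object] + [RemotePool FastBlock RemoteStore]
  take FastBlock:  [RemoteStore SecureQueue object] + [FastBlock SmartEvent RemoteStore SecureQueue object] + [RemoteStore SecureQueue object] + [FastBlock RemoteStore]
  take SmartEvent:  [RemoteStore SecureQueue object] + [SmartEvent RemoteStore SecureQueue object] + [RemoteStore SecureQueue object] + [RemoteStore]
  take RemoteStore:  [RemoteStore SecureQueue object] + [RemoteStore SecureQueue object] + [RemoteStore SecureQueue object] + [RemoteStore]
  take SecureQueue:  [SecureQueue object] + [SecureQueue object] + [SecureQueue object]
  take object:  [object] + [object] + [object]
MRO: SecurePool RemotePool FastBlock SmartEvent RemoteStore SecureQueue object
SmartEvent sits at index 3.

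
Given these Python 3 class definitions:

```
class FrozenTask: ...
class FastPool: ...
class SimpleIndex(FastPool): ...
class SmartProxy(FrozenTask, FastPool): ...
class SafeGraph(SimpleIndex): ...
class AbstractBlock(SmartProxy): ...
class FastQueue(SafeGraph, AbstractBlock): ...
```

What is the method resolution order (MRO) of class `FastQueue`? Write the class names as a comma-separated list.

FastQueue, SafeGraph, SimpleIndex, AbstractBlock, SmartProxy, FrozenTask, FastPool, object

L[FastQueue] = FastQueue + merge(L[SafeGraph], L[AbstractBlock], [SafeGraph AbstractBlock])
  take SafeGraph:  [SafeGraph SimpleIndex FastPool object] + [AbstractBlock SmartProxy FrozenTask FastPool object] + [SafeGraph AbstractBlock]
  take SimpleIndex:  [SimpleIndex FastPool object] + [AbstractBlock SmartProxy FrozenTask FastPool object] + [AbstractBlock]
  take AbstractBlock:  [FastPool object] + [AbstractBlock SmartProxy FrozenTask FastPool object] + [AbstractBlock]
  take SmartProxy:  [FastPool object] + [SmartProxy FrozenTask FastPool object]
  take FrozenTask:  [FastPool object] + [FrozenTask FastPool object]
  take FastPool:  [FastPool object] + [FastPool object]
  take object:  [object] + [object]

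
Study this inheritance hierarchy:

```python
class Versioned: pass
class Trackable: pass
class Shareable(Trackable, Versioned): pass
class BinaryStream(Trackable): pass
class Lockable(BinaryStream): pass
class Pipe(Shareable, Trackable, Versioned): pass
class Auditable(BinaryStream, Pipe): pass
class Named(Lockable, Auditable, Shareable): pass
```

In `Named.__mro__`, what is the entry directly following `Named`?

L[Named] = Named + merge(L[Lockable], L[Auditable], L[Shareable], [Lockable Auditable Shareable])
  take Lockable:  [Lockable BinaryStream Trackable object] + [Auditable BinaryStream Pipe Shareable Trackable Versioned object] + [Shareable Trackable Versioned object] + [Lockable Auditable Shareable]
  take Auditable:  [BinaryStream Trackable object] + [Auditable BinaryStream Pipe Shareable Trackable Versioned object] + [Shareable Trackable Versioned object] + [Auditable Shareable]
  take BinaryStream:  [BinaryStream Trackable object] + [BinaryStream Pipe Shareable Trackable Versioned object] + [Shareable Trackable Versioned object] + [Shareable]
  take Pipe:  [Trackable object] + [Pipe Shareable Trackable Versioned object] + [Shareable Trackable Versioned object] + [Shareable]
  take Shareable:  [Trackable object] + [Shareable Trackable Versioned object] + [Shareable Trackable Versioned object] + [Shareable]
  take Trackable:  [Trackable object] + [Trackable Versioned object] + [Trackable Versioned object]
  take Versioned:  [object] + [Versioned object] + [Versioned object]
  take object:  [object] + [object] + [object]
MRO: Named Lockable Auditable BinaryStream Pipe Shareable Trackable Versioned object
Named is at position 0; next is Lockable.

Lockable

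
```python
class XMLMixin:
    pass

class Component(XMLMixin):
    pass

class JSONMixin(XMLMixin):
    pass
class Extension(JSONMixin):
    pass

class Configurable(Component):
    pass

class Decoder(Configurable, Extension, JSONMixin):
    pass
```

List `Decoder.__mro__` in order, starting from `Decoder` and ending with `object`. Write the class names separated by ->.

Decoder -> Configurable -> Component -> Extension -> JSONMixin -> XMLMixin -> object

L[Decoder] = Decoder + merge(L[Configurable], L[Extension], L[JSONMixin], [Configurable Extension JSONMixin])
  take Configurable:  [Configurable Component XMLMixin object] + [Extension JSONMixin XMLMixin object] + [JSONMixin XMLMixin object] + [Configurable Extension JSONMixin]
  take Component:  [Component XMLMixin object] + [Extension JSONMixin XMLMixin object] + [JSONMixin XMLMixin object] + [Extension JSONMixin]
  take Extension:  [XMLMixin object] + [Extension JSONMixin XMLMixin object] + [JSONMixin XMLMixin object] + [Extension JSONMixin]
  take JSONMixin:  [XMLMixin object] + [JSONMixin XMLMixin object] + [JSONMixin XMLMixin object] + [JSONMixin]
  take XMLMixin:  [XMLMixin object] + [XMLMixin object] + [XMLMixin object]
  take object:  [object] + [object] + [object]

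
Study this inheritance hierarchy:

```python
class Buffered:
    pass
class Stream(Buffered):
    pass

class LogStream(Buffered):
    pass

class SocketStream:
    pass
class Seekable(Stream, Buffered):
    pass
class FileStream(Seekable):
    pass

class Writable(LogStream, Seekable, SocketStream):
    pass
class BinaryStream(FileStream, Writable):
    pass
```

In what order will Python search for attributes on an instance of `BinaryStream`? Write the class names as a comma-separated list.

BinaryStream, FileStream, Writable, LogStream, Seekable, Stream, Buffered, SocketStream, object

L[BinaryStream] = BinaryStream + merge(L[FileStream], L[Writable], [FileStream Writable])
  take FileStream:  [FileStream Seekable Stream Buffered object] + [Writable LogStream Seekable Stream Buffered SocketStream object] + [FileStream Writable]
  take Writable:  [Seekable Stream Buffered object] + [Writable LogStream Seekable Stream Buffered SocketStream object] + [Writable]
  take LogStream:  [Seekable Stream Buffered object] + [LogStream Seekable Stream Buffered SocketStream object]
  take Seekable:  [Seekable Stream Buffered object] + [Seekable Stream Buffered SocketStream object]
  take Stream:  [Stream Buffered object] + [Stream Buffered SocketStream object]
  take Buffered:  [Buffered object] + [Buffered SocketStream object]
  take SocketStream:  [object] + [SocketStream object]
  take object:  [object] + [object]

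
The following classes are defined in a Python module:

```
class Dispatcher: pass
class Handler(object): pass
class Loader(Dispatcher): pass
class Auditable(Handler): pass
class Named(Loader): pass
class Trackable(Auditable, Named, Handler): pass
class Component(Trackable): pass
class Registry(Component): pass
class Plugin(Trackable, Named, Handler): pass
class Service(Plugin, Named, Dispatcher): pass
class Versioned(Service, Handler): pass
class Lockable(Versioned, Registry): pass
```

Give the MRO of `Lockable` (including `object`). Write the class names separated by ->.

Lockable -> Versioned -> Service -> Plugin -> Registry -> Component -> Trackable -> Auditable -> Named -> Handler -> Loader -> Dispatcher -> object

L[Lockable] = Lockable + merge(L[Versioned], L[Registry], [Versioned Registry])
  take Versioned:  [Versioned Service Plugin Trackable Auditable Named Handler Loader Dispatcher object] + [Registry Component Trackable Auditable Named Handler Loader Dispatcher object] + [Versioned Registry]
  take Service:  [Service Plugin Trackable Auditable Named Handler Loader Dispatcher object] + [Registry Component Trackable Auditable Named Handler Loader Dispatcher object] + [Registry]
  take Plugin:  [Plugin Trackable Auditable Named Handler Loader Dispatcher object] + [Registry Component Trackable Auditable Named Handler Loader Dispatcher object] + [Registry]
  take Registry:  [Trackable Auditable Named Handler Loader Dispatcher object] + [Registry Component Trackable Auditable Named Handler Loader Dispatcher object] + [Registry]
  take Component:  [Trackable Auditable Named Handler Loader Dispatcher object] + [Component Trackable Auditable Named Handler Loader Dispatcher object]
  take Trackable:  [Trackable Auditable Named Handler Loader Dispatcher object] + [Trackable Auditable Named Handler Loader Dispatcher object]
  take Auditable:  [Auditable Named Handler Loader Dispatcher object] + [Auditable Named Handler Loader Dispatcher object]
  take Named:  [Named Handler Loader Dispatcher object] + [Named Handler Loader Dispatcher object]
  take Handler:  [Handler Loader Dispatcher object] + [Handler Loader Dispatcher object]
  take Loader:  [Loader Dispatcher object] + [Loader Dispatcher object]
  take Dispatcher:  [Dispatcher object] + [Dispatcher object]
  take object:  [object] + [object]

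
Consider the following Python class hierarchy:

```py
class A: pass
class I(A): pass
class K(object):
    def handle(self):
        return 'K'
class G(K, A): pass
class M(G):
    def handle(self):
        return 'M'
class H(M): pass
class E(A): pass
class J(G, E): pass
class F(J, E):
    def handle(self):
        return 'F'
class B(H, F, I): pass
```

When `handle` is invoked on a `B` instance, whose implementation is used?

M

L[B] = B + merge(L[H], L[F], L[I], [H F I])
  take H:  [H M G K A object] + [F J G K E A object] + [I A object] + [H F I]
  take M:  [M G K A object] + [F J G K E A object] + [I A object] + [F I]
  take F:  [G K A object] + [F J G K E A object] + [I A object] + [F I]
  take J:  [G K A object] + [J G K E A object] + [I A object] + [I]
  take G:  [G K A object] + [G K E A object] + [I A object] + [I]
  take K:  [K A object] + [K E A object] + [I A object] + [I]
  take E:  [A object] + [E A object] + [I A object] + [I]
  take I:  [A object] + [A object] + [I A object] + [I]
  take A:  [A object] + [A object] + [A object]
  take object:  [object] + [object] + [object]
MRO: B H M F J G K E I A object
handle is defined in: F, K, M. First along the MRO is M.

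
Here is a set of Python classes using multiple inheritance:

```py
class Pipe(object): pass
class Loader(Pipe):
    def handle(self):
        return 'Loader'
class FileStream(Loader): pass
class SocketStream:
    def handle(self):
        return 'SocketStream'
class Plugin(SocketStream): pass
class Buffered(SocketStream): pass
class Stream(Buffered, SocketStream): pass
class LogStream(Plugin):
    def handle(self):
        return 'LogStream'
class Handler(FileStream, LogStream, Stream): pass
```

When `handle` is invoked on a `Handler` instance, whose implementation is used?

Loader

L[Handler] = Handler + merge(L[FileStream], L[LogStream], L[Stream], [FileStream LogStream Stream])
  take FileStream:  [FileStream Loader Pipe object] + [LogStream Plugin SocketStream object] + [Stream Buffered SocketStream object] + [FileStream LogStream Stream]
  take Loader:  [Loader Pipe object] + [LogStream Plugin SocketStream object] + [Stream Buffered SocketStream object] + [LogStream Stream]
  take Pipe:  [Pipe object] + [LogStream Plugin SocketStream object] + [Stream Buffered SocketStream object] + [LogStream Stream]
  take LogStream:  [object] + [LogStream Plugin SocketStream object] + [Stream Buffered SocketStream object] + [LogStream Stream]
  take Plugin:  [object] + [Plugin SocketStream object] + [Stream Buffered SocketStream object] + [Stream]
  take Stream:  [object] + [SocketStream object] + [Stream Buffered SocketStream object] + [Stream]
  take Buffered:  [object] + [SocketStream object] + [Buffered SocketStream object]
  take SocketStream:  [object] + [SocketStream object] + [SocketStream object]
  take object:  [object] + [object] + [object]
MRO: Handler FileStream Loader Pipe LogStream Plugin Stream Buffered SocketStream object
handle is defined in: Loader, LogStream, SocketStream. First along the MRO is Loader.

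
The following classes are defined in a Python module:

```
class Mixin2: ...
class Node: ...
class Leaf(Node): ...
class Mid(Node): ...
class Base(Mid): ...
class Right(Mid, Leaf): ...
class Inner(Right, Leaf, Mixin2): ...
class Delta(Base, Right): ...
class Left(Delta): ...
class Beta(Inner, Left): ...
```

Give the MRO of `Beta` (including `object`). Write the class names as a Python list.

L[Beta] = Beta + merge(L[Inner], L[Left], [Inner Left])
  take Inner:  [Inner Right Mid Leaf Node Mixin2 object] + [Left Delta Base Right Mid Leaf Node object] + [Inner Left]
  take Left:  [Right Mid Leaf Node Mixin2 object] + [Left Delta Base Right Mid Leaf Node object] + [Left]
  take Delta:  [Right Mid Leaf Node Mixin2 object] + [Delta Base Right Mid Leaf Node object]
  take Base:  [Right Mid Leaf Node Mixin2 object] + [Base Right Mid Leaf Node object]
  take Right:  [Right Mid Leaf Node Mixin2 object] + [Right Mid Leaf Node object]
  take Mid:  [Mid Leaf Node Mixin2 object] + [Mid Leaf Node object]
  take Leaf:  [Leaf Node Mixin2 object] + [Leaf Node object]
  take Node:  [Node Mixin2 object] + [Node object]
  take Mixin2:  [Mixin2 object] + [object]
  take object:  [object] + [object]

[Beta, Inner, Left, Delta, Base, Right, Mid, Leaf, Node, Mixin2, object]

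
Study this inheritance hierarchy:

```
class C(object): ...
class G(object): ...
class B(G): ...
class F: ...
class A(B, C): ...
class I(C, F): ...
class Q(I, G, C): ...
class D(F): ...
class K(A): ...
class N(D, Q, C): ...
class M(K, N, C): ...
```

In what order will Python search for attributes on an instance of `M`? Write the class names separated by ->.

L[M] = M + merge(L[K], L[N], L[C], [K N C])
  take K:  [K A B G C object] + [N D Q I G C F object] + [C object] + [K N C]
  take A:  [A B G C object] + [N D Q I G C F object] + [C object] + [N C]
  take B:  [B G C object] + [N D Q I G C F object] + [C object] + [N C]
  take N:  [G C object] + [N D Q I G C F object] + [C object] + [N C]
  take D:  [G C object] + [D Q I G C F object] + [C object] + [C]
  take Q:  [G C object] + [Q I G C F object] + [C object] + [C]
  take I:  [G C object] + [I G C F object] + [C object] + [C]
  take G:  [G C object] + [G C F object] + [C object] + [C]
  take C:  [C object] + [C F object] + [C object] + [C]
  take F:  [object] + [F object] + [object]
  take object:  [object] + [object] + [object]

M -> K -> A -> B -> N -> D -> Q -> I -> G -> C -> F -> object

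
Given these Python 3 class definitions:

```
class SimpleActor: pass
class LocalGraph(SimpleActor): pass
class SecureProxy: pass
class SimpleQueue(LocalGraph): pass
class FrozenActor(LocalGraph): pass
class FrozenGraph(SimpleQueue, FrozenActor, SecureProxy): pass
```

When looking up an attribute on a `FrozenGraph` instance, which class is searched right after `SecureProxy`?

L[FrozenGraph] = FrozenGraph + merge(L[SimpleQueue], L[FrozenActor], L[SecureProxy], [SimpleQueue FrozenActor SecureProxy])
  take SimpleQueue:  [SimpleQueue LocalGraph SimpleActor object] + [FrozenActor LocalGraph SimpleActor object] + [SecureProxy object] + [SimpleQueue FrozenActor SecureProxy]
  take FrozenActor:  [LocalGraph SimpleActor object] + [FrozenActor LocalGraph SimpleActor object] + [SecureProxy object] + [FrozenActor SecureProxy]
  take LocalGraph:  [LocalGraph SimpleActor object] + [LocalGraph SimpleActor object] + [SecureProxy object] + [SecureProxy]
  take SimpleActor:  [SimpleActor object] + [SimpleActor object] + [SecureProxy object] + [SecureProxy]
  take SecureProxy:  [object] + [object] + [SecureProxy object] + [SecureProxy]
  take object:  [object] + [object] + [object]
MRO: FrozenGraph SimpleQueue FrozenActor LocalGraph SimpleActor SecureProxy object
SecureProxy is at position 5; next is object.

object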